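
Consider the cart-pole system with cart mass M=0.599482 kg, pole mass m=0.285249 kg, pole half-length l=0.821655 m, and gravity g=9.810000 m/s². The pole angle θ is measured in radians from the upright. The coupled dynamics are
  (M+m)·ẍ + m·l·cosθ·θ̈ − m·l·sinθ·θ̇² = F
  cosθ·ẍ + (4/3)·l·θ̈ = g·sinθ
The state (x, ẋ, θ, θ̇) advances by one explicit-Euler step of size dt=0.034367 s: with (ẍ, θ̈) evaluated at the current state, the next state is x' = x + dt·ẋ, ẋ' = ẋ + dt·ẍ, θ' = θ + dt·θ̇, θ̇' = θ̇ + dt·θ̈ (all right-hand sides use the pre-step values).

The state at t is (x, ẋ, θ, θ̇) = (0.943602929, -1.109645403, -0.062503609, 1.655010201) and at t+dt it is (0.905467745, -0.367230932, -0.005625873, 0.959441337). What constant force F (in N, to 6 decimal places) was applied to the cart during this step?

F = 14.418154 N

ẍ = (ẋ'−ẋ)/dt = (-0.367230932−-1.109645403)/0.034367 = 21.602539
θ̈ = (θ̇'−θ̇)/dt = (0.959441337−1.655010201)/0.034367 = -20.239441
sinθ=-0.062463, cosθ=0.998047
F = (M+m)·ẍ + m·l·cosθ·θ̈ − m·l·sinθ·θ̇² = 19.112436 + -4.734382 − -0.040099 = 14.418154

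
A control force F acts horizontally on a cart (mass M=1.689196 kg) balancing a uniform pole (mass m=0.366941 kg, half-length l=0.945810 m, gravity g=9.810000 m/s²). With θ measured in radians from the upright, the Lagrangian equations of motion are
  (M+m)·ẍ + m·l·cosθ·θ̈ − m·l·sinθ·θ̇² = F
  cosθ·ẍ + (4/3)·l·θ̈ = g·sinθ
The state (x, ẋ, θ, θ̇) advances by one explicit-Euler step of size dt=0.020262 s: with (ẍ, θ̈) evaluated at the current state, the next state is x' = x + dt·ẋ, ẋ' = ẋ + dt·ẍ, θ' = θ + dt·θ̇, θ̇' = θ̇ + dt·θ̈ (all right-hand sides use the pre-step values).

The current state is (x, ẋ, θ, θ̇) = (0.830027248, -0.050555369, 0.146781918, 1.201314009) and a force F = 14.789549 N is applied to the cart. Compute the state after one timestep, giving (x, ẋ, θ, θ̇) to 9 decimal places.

sinθ=0.146255418, cosθ=0.989246861
temp = (F + m·l·θ̇²·sinθ)/(M+m) = (14.789549 + 0.073252962)/2.056137 = 7.228507615
θ̈ = (g·sinθ − cosθ·temp)/(l·(4/3 − m·cos²θ/(M+m))) = -5.215816051
ẍ = temp − m·l·θ̈·cosθ/(M+m) = 8.099421152
Euler: x'=0.830027248+0.020262·-0.050555369=0.829002895, ẋ'=-0.050555369+0.020262·8.099421152=0.113555102
       θ'=0.146781918+0.020262·1.201314009=0.171122942, θ̇'=1.201314009+0.020262·-5.215816051=1.095631144

(0.829002895, 0.113555102, 0.171122942, 1.095631144)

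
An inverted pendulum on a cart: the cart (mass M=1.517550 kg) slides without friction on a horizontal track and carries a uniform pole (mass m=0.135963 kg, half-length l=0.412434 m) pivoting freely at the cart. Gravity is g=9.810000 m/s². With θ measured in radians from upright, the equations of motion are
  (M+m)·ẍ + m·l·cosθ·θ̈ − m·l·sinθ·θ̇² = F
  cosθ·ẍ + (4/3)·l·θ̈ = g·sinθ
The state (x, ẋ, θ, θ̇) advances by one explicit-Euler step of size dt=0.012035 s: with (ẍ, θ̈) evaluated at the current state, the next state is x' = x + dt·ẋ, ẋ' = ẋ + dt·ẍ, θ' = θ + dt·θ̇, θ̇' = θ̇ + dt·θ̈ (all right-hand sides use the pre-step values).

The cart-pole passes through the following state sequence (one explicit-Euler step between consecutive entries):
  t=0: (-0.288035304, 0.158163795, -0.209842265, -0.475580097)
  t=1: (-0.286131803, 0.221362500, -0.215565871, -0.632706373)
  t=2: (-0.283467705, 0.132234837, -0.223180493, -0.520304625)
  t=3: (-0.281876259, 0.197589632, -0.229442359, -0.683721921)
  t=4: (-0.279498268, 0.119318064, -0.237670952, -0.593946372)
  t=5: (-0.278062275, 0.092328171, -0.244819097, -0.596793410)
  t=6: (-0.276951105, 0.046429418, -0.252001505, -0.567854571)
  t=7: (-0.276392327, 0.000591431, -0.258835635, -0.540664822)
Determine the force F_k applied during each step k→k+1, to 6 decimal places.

F_0 = 7.969587 N
F_1 = -11.729026 N
F_2 = 8.240047 N
F_3 = -10.340590 N
F_4 = -3.716431 N
F_5 = -6.170465 N
F_6 = -6.170579 N

step 0→1:
  ẍ = (ẋ'−ẋ)/dt = (0.221362500−0.158163795)/0.012035 = 5.251243
  θ̈ = (θ̇'−θ̇)/dt = (-0.632706373−-0.475580097)/0.012035 = -13.055777
  sinθ=-0.208306, cosθ=0.978064
  F = (M+m)·ẍ + m·l·cosθ·θ̈ − m·l·sinθ·θ̇² = 8.682998 + -0.716053 − -0.002642 = 7.969587
step 1→2:
  ẍ = (ẋ'−ẋ)/dt = (0.132234837−0.221362500)/0.012035 = -7.405705
  θ̈ = (θ̇'−θ̇)/dt = (-0.520304625−-0.632706373)/0.012035 = 9.339572
  sinθ=-0.213900, cosθ=0.976856
  F = (M+m)·ẍ + m·l·cosθ·θ̈ − m·l·sinθ·θ̇² = -12.245430 + 0.511602 − -0.004802 = -11.729026
step 2→3:
  ẍ = (ẋ'−ẋ)/dt = (0.197589632−0.132234837)/0.012035 = 5.430394
  θ̈ = (θ̇'−θ̇)/dt = (-0.683721921−-0.520304625)/0.012035 = -13.578504
  sinθ=-0.221332, cosθ=0.975198
  F = (M+m)·ẍ + m·l·cosθ·θ̈ − m·l·sinθ·θ̇² = 8.979227 + -0.742540 − -0.003360 = 8.240047
step 3→4:
  ẍ = (ẋ'−ẋ)/dt = (0.119318064−0.197589632)/0.012035 = -6.503662
  θ̈ = (θ̇'−θ̇)/dt = (-0.593946372−-0.683721921)/0.012035 = 7.459539
  sinθ=-0.227435, cosθ=0.973793
  F = (M+m)·ẍ + m·l·cosθ·θ̈ − m·l·sinθ·θ̇² = -10.753889 + 0.407337 − -0.005962 = -10.340590
step 4→5:
  ẍ = (ẋ'−ẋ)/dt = (0.092328171−0.119318064)/0.012035 = -2.242617
  θ̈ = (θ̇'−θ̇)/dt = (-0.596793410−-0.593946372)/0.012035 = -0.236563
  sinθ=-0.235440, cosθ=0.971889
  F = (M+m)·ẍ + m·l·cosθ·θ̈ − m·l·sinθ·θ̇² = -3.708196 + -0.012893 − -0.004657 = -3.716431
step 5→6:
  ẍ = (ẋ'−ẋ)/dt = (0.046429418−0.092328171)/0.012035 = -3.813773
  θ̈ = (θ̇'−θ̇)/dt = (-0.567854571−-0.596793410)/0.012035 = 2.404557
  sinθ=-0.242381, cosθ=0.970181
  F = (M+m)·ẍ + m·l·cosθ·θ̈ − m·l·sinθ·θ̇² = -6.306123 + 0.130817 − -0.004841 = -6.170465
step 6→7:
  ẍ = (ẋ'−ẋ)/dt = (0.000591431−0.046429418)/0.012035 = -3.808724
  θ̈ = (θ̇'−θ̇)/dt = (-0.540664822−-0.567854571)/0.012035 = 2.259223
  sinθ=-0.249343, cosθ=0.968415
  F = (M+m)·ẍ + m·l·cosθ·θ̈ − m·l·sinθ·θ̇² = -6.297774 + 0.122686 − -0.004509 = -6.170579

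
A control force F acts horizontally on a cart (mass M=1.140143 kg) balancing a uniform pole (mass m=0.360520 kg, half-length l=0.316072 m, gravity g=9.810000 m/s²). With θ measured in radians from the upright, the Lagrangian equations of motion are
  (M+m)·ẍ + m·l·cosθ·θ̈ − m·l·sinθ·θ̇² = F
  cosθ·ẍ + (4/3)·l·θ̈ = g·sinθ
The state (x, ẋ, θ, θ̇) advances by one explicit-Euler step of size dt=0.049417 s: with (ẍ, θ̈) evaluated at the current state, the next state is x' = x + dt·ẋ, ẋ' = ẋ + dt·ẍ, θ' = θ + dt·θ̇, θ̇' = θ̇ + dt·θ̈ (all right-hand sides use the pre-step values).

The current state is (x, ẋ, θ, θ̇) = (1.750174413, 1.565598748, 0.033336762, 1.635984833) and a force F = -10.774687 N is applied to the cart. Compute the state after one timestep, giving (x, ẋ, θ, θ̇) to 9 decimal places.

(1.827541606, 1.129771904, 0.114182224, 2.707914770)

sinθ=0.033330588, cosθ=0.999444382
temp = (F + m·l·θ̇²·sinθ)/(M+m) = (-10.774687 + 0.010165223)/1.500663 = -7.173177307
θ̈ = (g·sinθ − cosθ·temp)/(l·(4/3 − m·cos²θ/(M+m))) = 21.691521881
ẍ = temp − m·l·θ̈·cosθ/(M+m) = -8.819370746
Euler: x'=1.750174413+0.049417·1.565598748=1.827541606, ẋ'=1.565598748+0.049417·-8.819370746=1.129771904
       θ'=0.033336762+0.049417·1.635984833=0.114182224, θ̇'=1.635984833+0.049417·21.691521881=2.707914770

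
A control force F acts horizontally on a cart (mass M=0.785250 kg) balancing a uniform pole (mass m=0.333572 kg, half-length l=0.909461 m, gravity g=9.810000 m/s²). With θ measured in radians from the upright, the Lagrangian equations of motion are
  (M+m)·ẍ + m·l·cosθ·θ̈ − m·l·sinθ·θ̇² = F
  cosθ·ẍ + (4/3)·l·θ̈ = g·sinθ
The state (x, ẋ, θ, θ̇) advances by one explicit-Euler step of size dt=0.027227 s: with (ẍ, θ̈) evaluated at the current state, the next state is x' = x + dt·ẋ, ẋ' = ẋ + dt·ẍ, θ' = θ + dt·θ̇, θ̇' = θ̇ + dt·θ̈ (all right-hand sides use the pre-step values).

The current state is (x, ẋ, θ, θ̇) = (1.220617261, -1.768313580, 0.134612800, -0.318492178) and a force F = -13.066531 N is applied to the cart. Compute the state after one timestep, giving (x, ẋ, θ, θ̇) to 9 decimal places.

(1.172471387, -2.185810238, 0.125941213, 0.052248752)

sinθ=0.134206624, cosθ=0.990953370
temp = (F + m·l·θ̇²·sinθ)/(M+m) = (-13.066531 + 0.004129954)/1.118822 = -11.675137820
θ̈ = (g·sinθ − cosθ·temp)/(l·(4/3 − m·cos²θ/(M+m))) = 13.616664717
ẍ = temp − m·l·θ̈·cosθ/(M+m) = -15.333920668
Euler: x'=1.220617261+0.027227·-1.768313580=1.172471387, ẋ'=-1.768313580+0.027227·-15.333920668=-2.185810238
       θ'=0.134612800+0.027227·-0.318492178=0.125941213, θ̇'=-0.318492178+0.027227·13.616664717=0.052248752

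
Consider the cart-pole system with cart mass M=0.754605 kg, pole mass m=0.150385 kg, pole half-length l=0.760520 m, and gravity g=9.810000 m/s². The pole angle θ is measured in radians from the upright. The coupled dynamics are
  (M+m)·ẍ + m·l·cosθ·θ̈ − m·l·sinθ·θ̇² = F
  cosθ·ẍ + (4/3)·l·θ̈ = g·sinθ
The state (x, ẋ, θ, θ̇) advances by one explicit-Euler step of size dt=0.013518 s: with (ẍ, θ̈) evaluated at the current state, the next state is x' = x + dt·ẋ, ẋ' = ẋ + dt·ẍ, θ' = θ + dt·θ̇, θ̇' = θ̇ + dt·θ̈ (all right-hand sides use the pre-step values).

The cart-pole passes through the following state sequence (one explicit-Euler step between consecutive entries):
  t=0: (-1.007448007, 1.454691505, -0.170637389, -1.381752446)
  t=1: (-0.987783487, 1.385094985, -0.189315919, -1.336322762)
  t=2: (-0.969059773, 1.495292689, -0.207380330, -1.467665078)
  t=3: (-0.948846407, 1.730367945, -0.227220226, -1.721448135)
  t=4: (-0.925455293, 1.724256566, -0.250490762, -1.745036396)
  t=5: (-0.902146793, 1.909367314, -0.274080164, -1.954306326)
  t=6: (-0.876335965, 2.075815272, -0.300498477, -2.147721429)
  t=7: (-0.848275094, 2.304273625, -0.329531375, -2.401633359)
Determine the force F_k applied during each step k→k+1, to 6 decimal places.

step 0→1:
  ẍ = (ẋ'−ẋ)/dt = (1.385094985−1.454691505)/0.013518 = -5.148433
  θ̈ = (θ̇'−θ̇)/dt = (-1.336322762−-1.381752446)/0.013518 = 3.360681
  sinθ=-0.169811, cosθ=0.985477
  F = (M+m)·ẍ + m·l·cosθ·θ̈ − m·l·sinθ·θ̇² = -4.659281 + 0.378782 − -0.037080 = -4.243419
step 1→2:
  ẍ = (ẋ'−ẋ)/dt = (1.495292689−1.385094985)/0.013518 = 8.151924
  θ̈ = (θ̇'−θ̇)/dt = (-1.467665078−-1.336322762)/0.013518 = -9.716106
  sinθ=-0.188187, cosθ=0.982133
  F = (M+m)·ẍ + m·l·cosθ·θ̈ − m·l·sinθ·θ̇² = 7.377409 + -1.091384 − -0.038435 = 6.324460
step 2→3:
  ẍ = (ẋ'−ẋ)/dt = (1.730367945−1.495292689)/0.013518 = 17.389796
  θ̈ = (θ̇'−θ̇)/dt = (-1.721448135−-1.467665078)/0.013518 = -18.773713
  sinθ=-0.205897, cosθ=0.978574
  F = (M+m)·ẍ + m·l·cosθ·θ̈ − m·l·sinθ·θ̇² = 15.737591 + -2.101159 − -0.050725 = 13.687157
step 3→4:
  ẍ = (ẋ'−ẋ)/dt = (1.724256566−1.730367945)/0.013518 = -0.452092
  θ̈ = (θ̇'−θ̇)/dt = (-1.745036396−-1.721448135)/0.013518 = -1.744952
  sinθ=-0.225270, cosθ=0.974296
  F = (M+m)·ẍ + m·l·cosθ·θ̈ − m·l·sinθ·θ̇² = -0.409139 + -0.194442 − -0.076350 = -0.527231
step 4→5:
  ẍ = (ẋ'−ẋ)/dt = (1.909367314−1.724256566)/0.013518 = 13.693649
  θ̈ = (θ̇'−θ̇)/dt = (-1.954306326−-1.745036396)/0.013518 = -15.480835
  sinθ=-0.247879, cosθ=0.968791
  F = (M+m)·ẍ + m·l·cosθ·θ̈ − m·l·sinθ·θ̇² = 12.392615 + -1.715298 − -0.086331 = 10.763648
step 5→6:
  ẍ = (ẋ'−ẋ)/dt = (2.075815272−1.909367314)/0.013518 = 12.313061
  θ̈ = (θ̇'−θ̇)/dt = (-2.147721429−-1.954306326)/0.013518 = -14.307967
  sinθ=-0.270662, cosθ=0.962675
  F = (M+m)·ẍ + m·l·cosθ·θ̈ − m·l·sinθ·θ̇² = 11.143197 + -1.575334 − -0.118230 = 9.686093
step 6→7:
  ẍ = (ẋ'−ẋ)/dt = (2.304273625−2.075815272)/0.013518 = 16.900307
  θ̈ = (θ̇'−θ̇)/dt = (-2.401633359−-2.147721429)/0.013518 = -18.783247
  sinθ=-0.295996, cosθ=0.955189
  F = (M+m)·ẍ + m·l·cosθ·θ̈ − m·l·sinθ·θ̇² = 15.294609 + -2.051990 − -0.156156 = 13.398775

F_0 = -4.243419 N
F_1 = 6.324460 N
F_2 = 13.687157 N
F_3 = -0.527231 N
F_4 = 10.763648 N
F_5 = 9.686093 N
F_6 = 13.398775 N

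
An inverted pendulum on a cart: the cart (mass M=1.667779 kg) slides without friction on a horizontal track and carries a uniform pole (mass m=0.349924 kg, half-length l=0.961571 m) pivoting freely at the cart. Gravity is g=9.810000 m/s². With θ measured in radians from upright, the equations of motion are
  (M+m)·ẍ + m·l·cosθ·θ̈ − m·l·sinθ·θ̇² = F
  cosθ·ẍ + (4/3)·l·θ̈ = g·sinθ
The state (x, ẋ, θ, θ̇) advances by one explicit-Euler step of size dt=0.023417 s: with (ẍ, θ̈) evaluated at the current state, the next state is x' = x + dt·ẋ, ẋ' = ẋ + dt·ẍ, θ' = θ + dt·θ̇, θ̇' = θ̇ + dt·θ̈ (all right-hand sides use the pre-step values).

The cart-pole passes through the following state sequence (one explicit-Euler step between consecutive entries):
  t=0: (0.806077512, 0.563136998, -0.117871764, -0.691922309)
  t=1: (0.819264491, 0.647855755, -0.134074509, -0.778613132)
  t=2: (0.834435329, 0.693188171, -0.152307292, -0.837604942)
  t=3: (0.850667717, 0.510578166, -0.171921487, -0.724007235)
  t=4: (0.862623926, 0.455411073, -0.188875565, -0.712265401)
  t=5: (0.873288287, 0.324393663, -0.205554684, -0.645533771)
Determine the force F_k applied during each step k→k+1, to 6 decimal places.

step 0→1:
  ẍ = (ẋ'−ẋ)/dt = (0.647855755−0.563136998)/0.023417 = 3.617831
  θ̈ = (θ̇'−θ̇)/dt = (-0.778613132−-0.691922309)/0.023417 = -3.702047
  sinθ=-0.117599, cosθ=0.993061
  F = (M+m)·ẍ + m·l·cosθ·θ̈ − m·l·sinθ·θ̇² = 7.299709 + -1.237009 − -0.018944 = 6.081644
step 1→2:
  ẍ = (ẋ'−ẋ)/dt = (0.693188171−0.647855755)/0.023417 = 1.935876
  θ̈ = (θ̇'−θ̇)/dt = (-0.837604942−-0.778613132)/0.023417 = -2.519187
  sinθ=-0.133673, cosθ=0.991025
  F = (M+m)·ẍ + m·l·cosθ·θ̈ − m·l·sinθ·θ̇² = 3.906023 + -0.840041 − -0.027267 = 3.093250
step 2→3:
  ẍ = (ẋ'−ẋ)/dt = (0.510578166−0.693188171)/0.023417 = -7.798181
  θ̈ = (θ̇'−θ̇)/dt = (-0.724007235−-0.837604942)/0.023417 = 4.851079
  sinθ=-0.151719, cosθ=0.988424
  F = (M+m)·ẍ + m·l·cosθ·θ̈ − m·l·sinθ·θ̇² = -15.734413 + 1.613379 − -0.035816 = -14.085218
step 3→4:
  ẍ = (ẋ'−ẋ)/dt = (0.455411073−0.510578166)/0.023417 = -2.355857
  θ̈ = (θ̇'−θ̇)/dt = (-0.712265401−-0.724007235)/0.023417 = 0.501423
  sinθ=-0.171076, cosθ=0.985258
  F = (M+m)·ẍ + m·l·cosθ·θ̈ − m·l·sinθ·θ̇² = -4.753419 + 0.166230 − -0.030174 = -4.557015
step 4→5:
  ẍ = (ẋ'−ẋ)/dt = (0.324393663−0.455411073)/0.023417 = -5.594970
  θ̈ = (θ̇'−θ̇)/dt = (-0.645533771−-0.712265401)/0.023417 = 2.849709
  sinθ=-0.187755, cosθ=0.982216
  F = (M+m)·ẍ + m·l·cosθ·θ̈ − m·l·sinθ·θ̇² = -11.288987 + 0.941808 − -0.032050 = -10.315129

F_0 = 6.081644 N
F_1 = 3.093250 N
F_2 = -14.085218 N
F_3 = -4.557015 N
F_4 = -10.315129 N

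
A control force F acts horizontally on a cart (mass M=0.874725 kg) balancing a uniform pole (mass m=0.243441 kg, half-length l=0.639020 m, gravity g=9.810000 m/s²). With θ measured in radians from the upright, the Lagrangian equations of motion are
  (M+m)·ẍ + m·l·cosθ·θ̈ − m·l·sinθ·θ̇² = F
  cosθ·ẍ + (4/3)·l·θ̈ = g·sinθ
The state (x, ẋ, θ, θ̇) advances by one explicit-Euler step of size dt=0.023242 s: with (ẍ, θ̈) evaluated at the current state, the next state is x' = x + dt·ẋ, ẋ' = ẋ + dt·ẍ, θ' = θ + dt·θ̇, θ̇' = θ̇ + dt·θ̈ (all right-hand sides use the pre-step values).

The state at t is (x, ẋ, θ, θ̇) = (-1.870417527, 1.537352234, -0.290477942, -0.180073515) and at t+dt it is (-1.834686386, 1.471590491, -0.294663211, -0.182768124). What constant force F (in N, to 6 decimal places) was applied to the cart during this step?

ẍ = (ẋ'−ẋ)/dt = (1.471590491−1.537352234)/0.023242 = -2.829436
θ̈ = (θ̇'−θ̇)/dt = (-0.182768124−-0.180073515)/0.023242 = -0.115937
sinθ=-0.286410, cosθ=0.958107
F = (M+m)·ẍ + m·l·cosθ·θ̈ − m·l·sinθ·θ̇² = -3.163779 + -0.017280 − -0.001445 = -3.179614

F = -3.179614 N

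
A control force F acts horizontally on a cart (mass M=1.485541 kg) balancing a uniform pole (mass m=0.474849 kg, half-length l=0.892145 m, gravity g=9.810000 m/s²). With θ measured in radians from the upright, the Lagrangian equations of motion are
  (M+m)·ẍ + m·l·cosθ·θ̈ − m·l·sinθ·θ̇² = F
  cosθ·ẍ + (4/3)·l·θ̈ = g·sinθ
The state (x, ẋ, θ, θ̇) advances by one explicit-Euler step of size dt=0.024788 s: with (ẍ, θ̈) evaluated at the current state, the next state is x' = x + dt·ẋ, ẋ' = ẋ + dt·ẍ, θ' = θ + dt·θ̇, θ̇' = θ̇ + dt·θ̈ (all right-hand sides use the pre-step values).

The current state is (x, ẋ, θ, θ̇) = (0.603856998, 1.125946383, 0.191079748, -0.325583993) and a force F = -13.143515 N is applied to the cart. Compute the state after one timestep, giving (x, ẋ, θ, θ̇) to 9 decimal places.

(0.631766957, 0.914618520, 0.183009172, -0.112335875)

sinθ=0.189919102, cosθ=0.981799743
temp = (F + m·l·θ̇²·sinθ)/(M+m) = (-13.143515 + 0.008528756)/1.960390 = -6.700190393
θ̈ = (g·sinθ − cosθ·temp)/(l·(4/3 − m·cos²θ/(M+m))) = 8.602877122
ẍ = temp − m·l·θ̈·cosθ/(M+m) = -8.525410014
Euler: x'=0.603856998+0.024788·1.125946383=0.631766957, ẋ'=1.125946383+0.024788·-8.525410014=0.914618520
       θ'=0.191079748+0.024788·-0.325583993=0.183009172, θ̇'=-0.325583993+0.024788·8.602877122=-0.112335875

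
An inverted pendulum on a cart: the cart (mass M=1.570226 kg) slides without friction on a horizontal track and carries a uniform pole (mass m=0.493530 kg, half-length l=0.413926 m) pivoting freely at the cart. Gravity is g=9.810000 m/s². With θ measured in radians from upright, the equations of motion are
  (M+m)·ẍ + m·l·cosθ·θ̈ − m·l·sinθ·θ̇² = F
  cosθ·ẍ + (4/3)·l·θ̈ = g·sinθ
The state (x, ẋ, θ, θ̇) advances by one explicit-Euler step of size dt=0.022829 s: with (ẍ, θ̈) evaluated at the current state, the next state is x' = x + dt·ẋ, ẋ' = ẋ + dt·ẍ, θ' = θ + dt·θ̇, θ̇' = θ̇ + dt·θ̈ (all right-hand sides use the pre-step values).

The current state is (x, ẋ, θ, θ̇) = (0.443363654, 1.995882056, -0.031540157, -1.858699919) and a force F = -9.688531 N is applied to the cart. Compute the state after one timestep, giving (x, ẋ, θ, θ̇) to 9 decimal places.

(0.488927645, 1.866556329, -0.073972417, -1.637285196)

sinθ=-0.031534928, cosθ=0.999502650
temp = (F + m·l·θ̇²·sinθ)/(M+m) = (-9.688531 + -0.022255977)/2.063756 = -4.705394910
θ̈ = (g·sinθ − cosθ·temp)/(l·(4/3 − m·cos²θ/(M+m))) = 9.698835825
ẍ = temp − m·l·θ̈·cosθ/(M+m) = -5.664975540
Euler: x'=0.443363654+0.022829·1.995882056=0.488927645, ẋ'=1.995882056+0.022829·-5.664975540=1.866556329
       θ'=-0.031540157+0.022829·-1.858699919=-0.073972417, θ̇'=-1.858699919+0.022829·9.698835825=-1.637285196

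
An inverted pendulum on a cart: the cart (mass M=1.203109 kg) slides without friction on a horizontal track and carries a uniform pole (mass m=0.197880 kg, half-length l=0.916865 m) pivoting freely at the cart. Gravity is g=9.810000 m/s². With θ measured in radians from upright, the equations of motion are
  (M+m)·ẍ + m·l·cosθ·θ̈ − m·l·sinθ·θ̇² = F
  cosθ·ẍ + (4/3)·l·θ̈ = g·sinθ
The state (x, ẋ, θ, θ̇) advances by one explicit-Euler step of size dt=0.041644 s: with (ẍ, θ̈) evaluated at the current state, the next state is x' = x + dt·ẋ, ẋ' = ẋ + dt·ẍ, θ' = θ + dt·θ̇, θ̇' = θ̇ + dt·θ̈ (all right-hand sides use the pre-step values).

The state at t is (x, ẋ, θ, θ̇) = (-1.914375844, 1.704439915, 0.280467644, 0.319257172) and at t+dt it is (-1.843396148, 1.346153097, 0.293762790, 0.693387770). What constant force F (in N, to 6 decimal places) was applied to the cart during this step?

ẍ = (ẋ'−ẋ)/dt = (1.346153097−1.704439915)/0.041644 = -8.603564
θ̈ = (θ̇'−θ̇)/dt = (0.693387770−0.319257172)/0.041644 = 8.984022
sinθ=0.276805, cosθ=0.960926
F = (M+m)·ẍ + m·l·cosθ·θ̈ − m·l·sinθ·θ̇² = -12.053498 + 1.566275 − 0.005119 = -10.492342

F = -10.492342 N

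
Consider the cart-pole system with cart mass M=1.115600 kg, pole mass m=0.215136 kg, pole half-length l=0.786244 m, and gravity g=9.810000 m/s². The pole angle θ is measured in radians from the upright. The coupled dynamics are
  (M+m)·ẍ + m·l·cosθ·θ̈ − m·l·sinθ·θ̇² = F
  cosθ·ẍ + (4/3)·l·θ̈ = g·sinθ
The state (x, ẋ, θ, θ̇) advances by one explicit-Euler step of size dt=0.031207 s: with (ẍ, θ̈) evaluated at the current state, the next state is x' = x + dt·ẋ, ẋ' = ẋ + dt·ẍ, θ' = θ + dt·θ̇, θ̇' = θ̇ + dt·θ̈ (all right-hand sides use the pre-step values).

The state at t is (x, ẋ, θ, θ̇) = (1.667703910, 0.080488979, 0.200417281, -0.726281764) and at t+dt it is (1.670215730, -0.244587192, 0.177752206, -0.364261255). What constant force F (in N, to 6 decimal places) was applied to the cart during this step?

ẍ = (ẋ'−ẋ)/dt = (-0.244587192−0.080488979)/0.031207 = -10.416771
θ̈ = (θ̇'−θ̇)/dt = (-0.364261255−-0.726281764)/0.031207 = 11.600619
sinθ=0.199078, cosθ=0.979984
F = (M+m)·ẍ + m·l·cosθ·θ̈ − m·l·sinθ·θ̇² = -13.861972 + 1.922961 − 0.017763 = -11.956774

F = -11.956774 N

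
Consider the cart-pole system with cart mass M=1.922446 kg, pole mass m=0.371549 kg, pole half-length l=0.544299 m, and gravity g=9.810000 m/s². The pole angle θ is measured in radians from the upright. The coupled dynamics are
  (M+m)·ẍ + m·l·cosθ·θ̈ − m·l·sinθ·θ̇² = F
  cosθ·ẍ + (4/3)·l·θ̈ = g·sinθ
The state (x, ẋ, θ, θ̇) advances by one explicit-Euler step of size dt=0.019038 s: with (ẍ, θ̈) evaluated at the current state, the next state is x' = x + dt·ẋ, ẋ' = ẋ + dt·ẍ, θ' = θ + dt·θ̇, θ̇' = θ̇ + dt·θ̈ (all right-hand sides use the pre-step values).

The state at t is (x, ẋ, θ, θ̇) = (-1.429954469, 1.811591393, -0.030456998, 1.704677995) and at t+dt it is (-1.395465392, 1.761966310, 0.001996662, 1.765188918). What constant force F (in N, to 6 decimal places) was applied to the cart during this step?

ẍ = (ẋ'−ẋ)/dt = (1.761966310−1.811591393)/0.019038 = -2.606633
θ̈ = (θ̇'−θ̇)/dt = (1.765188918−1.704677995)/0.019038 = 3.178429
sinθ=-0.030452, cosθ=0.999536
F = (M+m)·ẍ + m·l·cosθ·θ̈ − m·l·sinθ·θ̇² = -5.979604 + 0.642487 − -0.017896 = -5.319220

F = -5.319220 N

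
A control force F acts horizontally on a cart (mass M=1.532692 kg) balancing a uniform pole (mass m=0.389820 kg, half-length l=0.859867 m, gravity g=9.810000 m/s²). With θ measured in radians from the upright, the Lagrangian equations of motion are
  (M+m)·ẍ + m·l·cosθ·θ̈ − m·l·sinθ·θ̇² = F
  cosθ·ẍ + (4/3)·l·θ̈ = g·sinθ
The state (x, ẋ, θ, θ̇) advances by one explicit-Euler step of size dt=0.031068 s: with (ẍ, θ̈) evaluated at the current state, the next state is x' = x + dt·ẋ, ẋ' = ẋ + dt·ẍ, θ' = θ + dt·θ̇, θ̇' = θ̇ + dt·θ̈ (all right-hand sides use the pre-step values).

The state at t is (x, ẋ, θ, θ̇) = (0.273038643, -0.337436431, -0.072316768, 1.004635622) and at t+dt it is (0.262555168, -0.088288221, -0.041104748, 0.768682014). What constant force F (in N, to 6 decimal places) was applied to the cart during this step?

F = 12.902874 N

ẍ = (ẋ'−ẋ)/dt = (-0.088288221−-0.337436431)/0.031068 = 8.019448
θ̈ = (θ̇'−θ̇)/dt = (0.768682014−1.004635622)/0.031068 = -7.594747
sinθ=-0.072254, cosθ=0.997386
F = (M+m)·ẍ + m·l·cosθ·θ̈ − m·l·sinθ·θ̇² = 15.417485 + -2.539055 − -0.024444 = 12.902874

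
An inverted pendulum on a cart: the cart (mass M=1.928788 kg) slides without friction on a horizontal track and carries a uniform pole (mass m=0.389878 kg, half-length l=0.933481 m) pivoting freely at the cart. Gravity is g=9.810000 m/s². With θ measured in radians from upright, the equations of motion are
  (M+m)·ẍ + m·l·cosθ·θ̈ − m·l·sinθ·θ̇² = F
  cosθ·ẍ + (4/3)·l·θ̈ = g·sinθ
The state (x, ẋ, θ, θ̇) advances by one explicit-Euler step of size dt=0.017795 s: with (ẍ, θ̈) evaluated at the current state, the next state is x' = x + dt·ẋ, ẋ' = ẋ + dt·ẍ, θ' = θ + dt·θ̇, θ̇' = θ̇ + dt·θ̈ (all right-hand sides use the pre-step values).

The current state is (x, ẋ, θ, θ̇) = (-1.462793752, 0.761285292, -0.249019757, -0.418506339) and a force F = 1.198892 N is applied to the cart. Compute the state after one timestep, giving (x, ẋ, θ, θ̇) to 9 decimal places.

sinθ=-0.246454071, cosθ=0.969154472
temp = (F + m·l·θ̇²·sinθ)/(M+m) = (1.198892 + -0.015709931)/2.318666 = 0.510285685
θ̈ = (g·sinθ − cosθ·temp)/(l·(4/3 − m·cos²θ/(M+m))) = -2.654234916
ẍ = temp − m·l·θ̈·cosθ/(M+m) = 0.914050416
Euler: x'=-1.462793752+0.017795·0.761285292=-1.449246680, ẋ'=0.761285292+0.017795·0.914050416=0.777550819
       θ'=-0.249019757+0.017795·-0.418506339=-0.256467077, θ̇'=-0.418506339+0.017795·-2.654234916=-0.465738449

(-1.449246680, 0.777550819, -0.256467077, -0.465738449)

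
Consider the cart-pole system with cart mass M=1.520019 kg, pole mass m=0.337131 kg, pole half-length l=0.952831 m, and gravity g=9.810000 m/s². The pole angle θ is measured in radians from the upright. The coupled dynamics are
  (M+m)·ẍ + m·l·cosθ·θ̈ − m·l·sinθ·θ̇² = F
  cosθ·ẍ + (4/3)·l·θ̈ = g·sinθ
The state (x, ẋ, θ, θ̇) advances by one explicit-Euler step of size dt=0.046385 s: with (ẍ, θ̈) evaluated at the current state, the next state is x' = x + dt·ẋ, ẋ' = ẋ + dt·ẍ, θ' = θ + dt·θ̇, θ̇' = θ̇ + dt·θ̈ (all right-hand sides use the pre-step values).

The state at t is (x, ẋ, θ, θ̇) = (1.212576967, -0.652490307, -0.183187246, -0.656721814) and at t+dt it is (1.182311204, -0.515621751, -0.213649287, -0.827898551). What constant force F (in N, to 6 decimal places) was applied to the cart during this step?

ẍ = (ẋ'−ẋ)/dt = (-0.515621751−-0.652490307)/0.046385 = 2.950707
θ̈ = (θ̇'−θ̇)/dt = (-0.827898551−-0.656721814)/0.046385 = -3.690347
sinθ=-0.182164, cosθ=0.983268
F = (M+m)·ẍ + m·l·cosθ·θ̈ − m·l·sinθ·θ̇² = 5.479906 + -1.165611 − -0.025237 = 4.339532

F = 4.339532 N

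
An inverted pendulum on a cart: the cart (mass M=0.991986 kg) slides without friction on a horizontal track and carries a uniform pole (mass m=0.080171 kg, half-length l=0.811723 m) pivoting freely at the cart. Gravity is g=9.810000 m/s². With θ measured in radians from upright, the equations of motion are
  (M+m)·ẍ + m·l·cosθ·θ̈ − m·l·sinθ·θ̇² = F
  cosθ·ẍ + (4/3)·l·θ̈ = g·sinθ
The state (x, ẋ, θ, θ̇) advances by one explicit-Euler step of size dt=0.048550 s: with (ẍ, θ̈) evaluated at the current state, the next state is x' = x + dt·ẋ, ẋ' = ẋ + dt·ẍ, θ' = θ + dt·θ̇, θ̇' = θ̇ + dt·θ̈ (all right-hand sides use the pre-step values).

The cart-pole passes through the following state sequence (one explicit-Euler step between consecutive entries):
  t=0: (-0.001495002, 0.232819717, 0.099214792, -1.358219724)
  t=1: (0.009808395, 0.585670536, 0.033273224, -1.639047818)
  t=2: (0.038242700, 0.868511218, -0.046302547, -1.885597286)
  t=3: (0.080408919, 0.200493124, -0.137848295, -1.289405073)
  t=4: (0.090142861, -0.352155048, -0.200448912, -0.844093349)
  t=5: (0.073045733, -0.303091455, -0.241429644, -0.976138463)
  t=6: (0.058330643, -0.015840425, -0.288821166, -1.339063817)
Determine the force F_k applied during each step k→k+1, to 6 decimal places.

step 0→1:
  ẍ = (ẋ'−ẋ)/dt = (0.585670536−0.232819717)/0.048550 = 7.267782
  θ̈ = (θ̇'−θ̇)/dt = (-1.639047818−-1.358219724)/0.048550 = -5.784307
  sinθ=0.099052, cosθ=0.995082
  F = (M+m)·ẍ + m·l·cosθ·θ̈ − m·l·sinθ·θ̇² = 7.792203 + -0.374572 − 0.011891 = 7.405740
step 1→2:
  ẍ = (ẋ'−ẋ)/dt = (0.868511218−0.585670536)/0.048550 = 5.825761
  θ̈ = (θ̇'−θ̇)/dt = (-1.885597286−-1.639047818)/0.048550 = -5.078259
  sinθ=0.033267, cosθ=0.999446
  F = (M+m)·ẍ + m·l·cosθ·θ̈ − m·l·sinθ·θ̇² = 6.246130 + -0.330293 − 0.005816 = 5.910021
step 2→3:
  ẍ = (ẋ'−ẋ)/dt = (0.200493124−0.868511218)/0.048550 = -13.759384
  θ̈ = (θ̇'−θ̇)/dt = (-1.289405073−-1.885597286)/0.048550 = 12.279963
  sinθ=-0.046286, cosθ=0.998928
  F = (M+m)·ẍ + m·l·cosθ·θ̈ − m·l·sinθ·θ̇² = -14.752220 + 0.798282 − -0.010710 = -13.943228
step 3→4:
  ẍ = (ẋ'−ẋ)/dt = (-0.352155048−0.200493124)/0.048550 = -11.383073
  θ̈ = (θ̇'−θ̇)/dt = (-0.844093349−-1.289405073)/0.048550 = 9.172229
  sinθ=-0.137412, cosθ=0.990514
  F = (M+m)·ẍ + m·l·cosθ·θ̈ − m·l·sinθ·θ̇² = -12.204441 + 0.591236 − -0.014867 = -11.598338
step 4→5:
  ẍ = (ẋ'−ẋ)/dt = (-0.303091455−-0.352155048)/0.048550 = 1.010579
  θ̈ = (θ̇'−θ̇)/dt = (-0.976138463−-0.844093349)/0.048550 = -2.719776
  sinθ=-0.199109, cosθ=0.979977
  F = (M+m)·ẍ + m·l·cosθ·θ̈ − m·l·sinθ·θ̇² = 1.083499 + -0.173450 − -0.009232 = 0.919281
step 5→6:
  ẍ = (ẋ'−ẋ)/dt = (-0.015840425−-0.303091455)/0.048550 = 5.916602
  θ̈ = (θ̇'−θ̇)/dt = (-1.339063817−-0.976138463)/0.048550 = -7.475290
  sinθ=-0.239091, cosθ=0.970997
  F = (M+m)·ẍ + m·l·cosθ·θ̈ − m·l·sinθ·θ̇² = 6.343526 + -0.472358 − -0.014826 = 5.885994

F_0 = 7.405740 N
F_1 = 5.910021 N
F_2 = -13.943228 N
F_3 = -11.598338 N
F_4 = 0.919281 N
F_5 = 5.885994 N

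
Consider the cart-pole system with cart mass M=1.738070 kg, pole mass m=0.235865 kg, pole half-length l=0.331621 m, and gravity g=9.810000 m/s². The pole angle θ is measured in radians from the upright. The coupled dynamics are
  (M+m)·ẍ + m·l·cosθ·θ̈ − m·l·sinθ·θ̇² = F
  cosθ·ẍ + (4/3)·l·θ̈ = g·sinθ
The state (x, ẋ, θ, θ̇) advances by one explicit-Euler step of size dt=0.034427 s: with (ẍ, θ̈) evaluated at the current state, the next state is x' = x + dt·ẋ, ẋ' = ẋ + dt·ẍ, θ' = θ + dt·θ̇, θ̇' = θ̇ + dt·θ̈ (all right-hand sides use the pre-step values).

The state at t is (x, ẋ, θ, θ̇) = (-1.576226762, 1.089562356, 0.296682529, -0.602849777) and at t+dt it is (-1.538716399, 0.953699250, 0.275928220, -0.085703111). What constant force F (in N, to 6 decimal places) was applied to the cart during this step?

ẍ = (ẋ'−ẋ)/dt = (0.953699250−1.089562356)/0.034427 = -3.946411
θ̈ = (θ̇'−θ̇)/dt = (-0.085703111−-0.602849777)/0.034427 = 15.021543
sinθ=0.292349, cosθ=0.956312
F = (M+m)·ẍ + m·l·cosθ·θ̈ − m·l·sinθ·θ̇² = -7.789960 + 1.123620 − 0.008310 = -6.674650

F = -6.674650 N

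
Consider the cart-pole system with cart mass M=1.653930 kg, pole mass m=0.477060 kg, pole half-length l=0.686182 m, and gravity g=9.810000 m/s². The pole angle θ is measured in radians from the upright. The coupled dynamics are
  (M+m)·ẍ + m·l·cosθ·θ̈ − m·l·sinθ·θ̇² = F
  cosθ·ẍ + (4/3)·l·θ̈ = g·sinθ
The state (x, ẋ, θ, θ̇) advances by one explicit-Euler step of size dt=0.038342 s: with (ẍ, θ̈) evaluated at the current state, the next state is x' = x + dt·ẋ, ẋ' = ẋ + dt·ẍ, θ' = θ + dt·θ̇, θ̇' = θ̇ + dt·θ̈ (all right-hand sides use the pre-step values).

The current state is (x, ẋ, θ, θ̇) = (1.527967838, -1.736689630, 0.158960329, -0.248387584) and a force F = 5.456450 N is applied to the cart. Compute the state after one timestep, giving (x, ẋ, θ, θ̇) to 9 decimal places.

(1.461379684, -1.631031564, 0.149436652, -0.297339875)

sinθ=0.158291729, cosθ=0.987392388
temp = (F + m·l·θ̇²·sinθ)/(M+m) = (5.456450 + 0.003196909)/2.130990 = 2.562023712
θ̈ = (g·sinθ − cosθ·temp)/(l·(4/3 − m·cos²θ/(M+m))) = -1.276727625
ẍ = temp − m·l·θ̈·cosθ/(M+m) = 2.755674355
Euler: x'=1.527967838+0.038342·-1.736689630=1.461379684, ẋ'=-1.736689630+0.038342·2.755674355=-1.631031564
       θ'=0.158960329+0.038342·-0.248387584=0.149436652, θ̇'=-0.248387584+0.038342·-1.276727625=-0.297339875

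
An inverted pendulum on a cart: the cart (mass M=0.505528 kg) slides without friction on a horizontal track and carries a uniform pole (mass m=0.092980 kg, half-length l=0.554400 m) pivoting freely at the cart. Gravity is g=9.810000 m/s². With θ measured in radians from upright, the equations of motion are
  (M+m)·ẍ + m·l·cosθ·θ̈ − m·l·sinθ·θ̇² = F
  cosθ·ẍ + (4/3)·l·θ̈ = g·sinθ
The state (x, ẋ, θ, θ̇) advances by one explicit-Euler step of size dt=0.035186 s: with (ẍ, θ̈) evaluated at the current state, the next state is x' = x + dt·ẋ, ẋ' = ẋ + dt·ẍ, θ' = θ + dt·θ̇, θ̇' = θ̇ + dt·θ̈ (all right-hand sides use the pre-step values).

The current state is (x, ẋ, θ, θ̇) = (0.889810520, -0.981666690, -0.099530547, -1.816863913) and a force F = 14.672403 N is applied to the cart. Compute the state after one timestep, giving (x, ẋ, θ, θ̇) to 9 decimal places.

sinθ=-0.099366298, cosθ=0.995050923
temp = (F + m·l·θ̇²·sinθ)/(M+m) = (14.672403 + -0.016908173)/0.598508 = 24.486715010
θ̈ = (g·sinθ − cosθ·temp)/(l·(4/3 − m·cos²θ/(M+m))) = -38.751233997
ẍ = temp − m·l·θ̈·cosθ/(M+m) = 27.807751498
Euler: x'=0.889810520+0.035186·-0.981666690=0.855269596, ẋ'=-0.981666690+0.035186·27.807751498=-0.003223146
       θ'=-0.099530547+0.035186·-1.816863913=-0.163458721, θ̇'=-1.816863913+0.035186·-38.751233997=-3.180364832

(0.855269596, -0.003223146, -0.163458721, -3.180364832)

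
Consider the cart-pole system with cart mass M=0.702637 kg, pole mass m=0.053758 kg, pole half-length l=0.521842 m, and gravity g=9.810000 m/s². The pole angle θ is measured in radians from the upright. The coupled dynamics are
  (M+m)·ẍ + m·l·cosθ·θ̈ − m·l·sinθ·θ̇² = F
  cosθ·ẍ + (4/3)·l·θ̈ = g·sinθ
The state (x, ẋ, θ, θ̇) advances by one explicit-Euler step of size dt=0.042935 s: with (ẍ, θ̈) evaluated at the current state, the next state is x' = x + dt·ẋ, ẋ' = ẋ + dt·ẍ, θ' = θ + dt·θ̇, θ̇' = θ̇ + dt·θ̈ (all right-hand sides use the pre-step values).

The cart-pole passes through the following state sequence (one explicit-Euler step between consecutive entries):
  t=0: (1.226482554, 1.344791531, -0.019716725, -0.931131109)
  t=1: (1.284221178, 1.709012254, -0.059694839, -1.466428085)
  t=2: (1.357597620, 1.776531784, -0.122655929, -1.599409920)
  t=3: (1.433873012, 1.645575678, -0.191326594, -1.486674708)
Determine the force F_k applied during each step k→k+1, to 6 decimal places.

F_0 = 6.067345 N
F_1 = 1.106371 N
F_2 = -2.225195 N

step 0→1:
  ẍ = (ẋ'−ẋ)/dt = (1.709012254−1.344791531)/0.042935 = 8.483073
  θ̈ = (θ̇'−θ̇)/dt = (-1.466428085−-0.931131109)/0.042935 = -12.467613
  sinθ=-0.019715, cosθ=0.999806
  F = (M+m)·ẍ + m·l·cosθ·θ̈ − m·l·sinθ·θ̇² = 6.416554 + -0.349688 − -0.000480 = 6.067345
step 1→2:
  ẍ = (ẋ'−ẋ)/dt = (1.776531784−1.709012254)/0.042935 = 1.572599
  θ̈ = (θ̇'−θ̇)/dt = (-1.599409920−-1.466428085)/0.042935 = -3.097283
  sinθ=-0.059659, cosθ=0.998219
  F = (M+m)·ẍ + m·l·cosθ·θ̈ − m·l·sinθ·θ̇² = 1.189506 + -0.086734 − -0.003599 = 1.106371
step 2→3:
  ẍ = (ẋ'−ẋ)/dt = (1.645575678−1.776531784)/0.042935 = -3.050101
  θ̈ = (θ̇'−θ̇)/dt = (-1.486674708−-1.599409920)/0.042935 = 2.625718
  sinθ=-0.122349, cosθ=0.992487
  F = (M+m)·ẍ + m·l·cosθ·θ̈ − m·l·sinθ·θ̇² = -2.307081 + 0.073106 − -0.008780 = -2.225195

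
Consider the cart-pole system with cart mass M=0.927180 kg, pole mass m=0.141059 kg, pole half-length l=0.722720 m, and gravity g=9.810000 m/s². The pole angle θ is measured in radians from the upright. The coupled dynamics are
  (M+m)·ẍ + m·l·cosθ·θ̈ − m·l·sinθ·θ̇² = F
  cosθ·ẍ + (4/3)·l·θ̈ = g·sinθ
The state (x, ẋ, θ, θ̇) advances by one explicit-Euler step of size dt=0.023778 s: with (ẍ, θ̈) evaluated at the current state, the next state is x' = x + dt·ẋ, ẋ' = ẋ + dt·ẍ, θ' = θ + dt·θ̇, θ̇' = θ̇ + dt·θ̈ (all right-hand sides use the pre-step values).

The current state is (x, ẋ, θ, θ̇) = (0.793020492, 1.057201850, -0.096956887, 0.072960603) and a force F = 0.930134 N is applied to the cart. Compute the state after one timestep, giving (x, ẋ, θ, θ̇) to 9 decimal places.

(0.818158638, 1.082624595, -0.095222030, 0.023268847)

sinθ=-0.096805049, cosθ=0.995303362
temp = (F + m·l·θ̇²·sinθ)/(M+m) = (0.930134 + -0.000052535)/1.068239 = 0.870667955
θ̈ = (g·sinθ − cosθ·temp)/(l·(4/3 − m·cos²θ/(M+m))) = -2.089820655
ẍ = temp − m·l·θ̈·cosθ/(M+m) = 1.069170890
Euler: x'=0.793020492+0.023778·1.057201850=0.818158638, ẋ'=1.057201850+0.023778·1.069170890=1.082624595
       θ'=-0.096956887+0.023778·0.072960603=-0.095222030, θ̇'=0.072960603+0.023778·-2.089820655=0.023268847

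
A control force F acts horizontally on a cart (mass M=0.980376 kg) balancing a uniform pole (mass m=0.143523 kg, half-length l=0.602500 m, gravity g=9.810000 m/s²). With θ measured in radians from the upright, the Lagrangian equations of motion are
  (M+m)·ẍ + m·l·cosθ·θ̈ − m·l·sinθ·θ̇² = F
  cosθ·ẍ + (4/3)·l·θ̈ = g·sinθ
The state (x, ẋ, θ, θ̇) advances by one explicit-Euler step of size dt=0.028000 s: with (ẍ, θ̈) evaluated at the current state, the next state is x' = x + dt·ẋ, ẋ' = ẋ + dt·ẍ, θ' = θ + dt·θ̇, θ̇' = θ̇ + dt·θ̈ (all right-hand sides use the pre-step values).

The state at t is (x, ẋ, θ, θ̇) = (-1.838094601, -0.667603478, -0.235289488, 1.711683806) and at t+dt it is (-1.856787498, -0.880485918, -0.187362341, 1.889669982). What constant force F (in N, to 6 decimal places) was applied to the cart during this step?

F = -7.951348 N

ẍ = (ẋ'−ẋ)/dt = (-0.880485918−-0.667603478)/0.028000 = -7.602944
θ̈ = (θ̇'−θ̇)/dt = (1.889669982−1.711683806)/0.028000 = 6.356649
sinθ=-0.233125, cosθ=0.972447
F = (M+m)·ẍ + m·l·cosθ·θ̈ − m·l·sinθ·θ̇² = -8.544941 + 0.534531 − -0.059063 = -7.951348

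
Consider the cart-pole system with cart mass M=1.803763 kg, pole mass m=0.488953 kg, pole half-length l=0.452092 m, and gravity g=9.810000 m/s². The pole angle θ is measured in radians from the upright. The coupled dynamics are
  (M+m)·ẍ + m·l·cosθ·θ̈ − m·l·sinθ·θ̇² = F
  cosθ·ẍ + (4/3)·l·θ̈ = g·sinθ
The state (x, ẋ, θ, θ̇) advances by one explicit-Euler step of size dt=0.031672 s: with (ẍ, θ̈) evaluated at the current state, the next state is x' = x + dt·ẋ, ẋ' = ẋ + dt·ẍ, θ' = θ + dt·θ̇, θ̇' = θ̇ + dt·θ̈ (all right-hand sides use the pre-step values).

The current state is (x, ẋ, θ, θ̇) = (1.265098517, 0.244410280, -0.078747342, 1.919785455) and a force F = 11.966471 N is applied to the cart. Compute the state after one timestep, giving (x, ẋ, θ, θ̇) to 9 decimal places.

sinθ=-0.078665980, cosθ=0.996901030
temp = (F + m·l·θ̇²·sinθ)/(M+m) = (11.966471 + -0.064089412)/2.292716 = 5.191389421
θ̈ = (g·sinθ − cosθ·temp)/(l·(4/3 − m·cos²θ/(M+m))) = -11.730478727
ẍ = temp − m·l·θ̈·cosθ/(M+m) = 6.318876196
Euler: x'=1.265098517+0.031672·0.244410280=1.272839479, ẋ'=0.244410280+0.031672·6.318876196=0.444541727
       θ'=-0.078747342+0.031672·1.919785455=-0.017943897, θ̇'=1.919785455+0.031672·-11.730478727=1.548257733

(1.272839479, 0.444541727, -0.017943897, 1.548257733)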